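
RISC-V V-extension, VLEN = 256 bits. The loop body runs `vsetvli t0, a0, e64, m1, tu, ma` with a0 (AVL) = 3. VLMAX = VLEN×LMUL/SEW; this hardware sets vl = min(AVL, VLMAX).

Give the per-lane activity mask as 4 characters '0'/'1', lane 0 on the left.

VLMAX = VLEN×LMUL/SEW = 256×1/64 = 4
AVL=3 ≤ VLMAX=4, so vl = 3
bits (lane 0 leftmost): 1110

predicate = 1110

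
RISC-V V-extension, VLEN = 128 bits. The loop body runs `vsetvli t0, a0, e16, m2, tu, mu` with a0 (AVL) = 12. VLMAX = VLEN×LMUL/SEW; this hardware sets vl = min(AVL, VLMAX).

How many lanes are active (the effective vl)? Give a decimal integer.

vl = 12

VLMAX = (128 × 2) / 16 = 16 lanes
AVL=12 ≤ VLMAX=16, so vl = 12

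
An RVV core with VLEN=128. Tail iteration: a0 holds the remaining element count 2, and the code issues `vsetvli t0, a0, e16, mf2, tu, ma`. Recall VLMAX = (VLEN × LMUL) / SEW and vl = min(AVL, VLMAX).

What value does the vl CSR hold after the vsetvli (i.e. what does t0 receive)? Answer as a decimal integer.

vl = 2

VLMAX = (128 × 1/2) / 16 = 4 lanes
vl = min(AVL, VLMAX) = min(2, 4) = 2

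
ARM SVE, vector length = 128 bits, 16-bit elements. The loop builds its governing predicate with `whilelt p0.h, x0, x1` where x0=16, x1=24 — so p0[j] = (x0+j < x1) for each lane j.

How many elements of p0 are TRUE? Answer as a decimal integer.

register lanes = 128/16 = 8
p0[j] = (16+j < 24); true for j=0..7 → 8 lanes set

vl = 8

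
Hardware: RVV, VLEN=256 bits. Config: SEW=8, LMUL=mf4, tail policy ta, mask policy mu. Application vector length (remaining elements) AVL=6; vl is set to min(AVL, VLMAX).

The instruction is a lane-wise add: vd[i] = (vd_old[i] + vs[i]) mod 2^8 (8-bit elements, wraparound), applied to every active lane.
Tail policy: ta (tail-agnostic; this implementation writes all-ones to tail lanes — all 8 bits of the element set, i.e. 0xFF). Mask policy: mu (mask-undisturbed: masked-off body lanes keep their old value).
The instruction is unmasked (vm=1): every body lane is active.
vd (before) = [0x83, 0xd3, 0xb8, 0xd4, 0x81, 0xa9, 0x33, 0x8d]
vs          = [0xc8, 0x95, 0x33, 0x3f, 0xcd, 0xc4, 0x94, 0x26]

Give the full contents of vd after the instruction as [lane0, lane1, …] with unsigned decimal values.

vd = [75, 104, 235, 19, 78, 109, 255, 255]

lanes per group: 256·1/4/8 = 8
vl ← min(6, 8) = 6
[0] add(0x83,0xc8) = 0x4b
[1] add(0xd3,0x95) = 0x68
[2] add(0xb8,0x33) = 0xeb
[3] add(0xd4,0x3f) = 0x13
[4] add(0x81,0xcd) = 0x4e
[5] add(0xa9,0xc4) = 0x6d
[6] tail/ones = 0xff
[7] tail/ones = 0xff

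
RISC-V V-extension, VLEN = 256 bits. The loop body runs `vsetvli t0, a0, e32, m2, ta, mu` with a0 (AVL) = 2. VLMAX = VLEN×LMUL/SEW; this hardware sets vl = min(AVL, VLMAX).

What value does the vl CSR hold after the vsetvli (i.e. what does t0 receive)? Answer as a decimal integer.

lanes per group: 256·2/32 = 16
vl ← min(2, 16) = 2

vl = 2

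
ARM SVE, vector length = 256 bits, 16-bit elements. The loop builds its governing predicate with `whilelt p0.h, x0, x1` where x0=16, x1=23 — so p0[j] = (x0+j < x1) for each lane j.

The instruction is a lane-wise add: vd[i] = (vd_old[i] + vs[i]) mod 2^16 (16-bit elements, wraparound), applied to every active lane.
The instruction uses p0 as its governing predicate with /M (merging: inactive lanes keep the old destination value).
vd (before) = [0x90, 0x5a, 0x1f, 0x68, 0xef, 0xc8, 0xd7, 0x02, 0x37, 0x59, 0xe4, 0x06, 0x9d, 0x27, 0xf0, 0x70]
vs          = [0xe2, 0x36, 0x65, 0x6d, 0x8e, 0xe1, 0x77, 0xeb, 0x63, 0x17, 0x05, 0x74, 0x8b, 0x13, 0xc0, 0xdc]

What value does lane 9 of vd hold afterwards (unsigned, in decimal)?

256-bit reg / 16-bit elem → 16 lanes
p0[j] = (16+j < 23); true for j=0..6 → 7 lanes set
  i=0: add(0x90,0xe2) → 370
  i=1: add(0x5a,0x36) → 144
  i=2: add(0x1f,0x65) → 132
  i=3: add(0x68,0x6d) → 213
  i=4: add(0xef,0x8e) → 381
  i=5: add(0xc8,0xe1) → 425
  i=6: add(0xd7,0x77) → 334
  i=7: tail/keep → 2
  i=8: tail/keep → 55
  i=9: tail/keep → 89
  i=10: tail/keep → 228
  i=11: tail/keep → 6
  i=12: tail/keep → 157
  i=13: tail/keep → 39
  i=14: tail/keep → 240
  i=15: tail/keep → 112

vd[9] = 89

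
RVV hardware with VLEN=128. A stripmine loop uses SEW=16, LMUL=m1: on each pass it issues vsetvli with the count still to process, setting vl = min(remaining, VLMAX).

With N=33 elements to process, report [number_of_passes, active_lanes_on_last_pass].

[iterations, last_vl] = [5, 1]

lanes per group: 128·1/16 = 8
N=33: ⌈33/8⌉ = 5 iters; last vl = 33 − 4×8 = 1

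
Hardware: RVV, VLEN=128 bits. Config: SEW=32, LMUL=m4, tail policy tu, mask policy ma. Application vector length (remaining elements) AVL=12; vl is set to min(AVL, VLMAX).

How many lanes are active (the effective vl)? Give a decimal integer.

vl = 12

lanes per group: 128·4/32 = 16
vl ← min(12, 16) = 12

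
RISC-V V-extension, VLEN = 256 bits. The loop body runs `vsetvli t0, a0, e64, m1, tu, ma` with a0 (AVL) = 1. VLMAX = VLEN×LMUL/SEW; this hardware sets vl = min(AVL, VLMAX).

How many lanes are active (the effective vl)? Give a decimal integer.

vl = 1

lanes per group: 256·1/64 = 4
AVL=1 ≤ VLMAX=4, so vl = 1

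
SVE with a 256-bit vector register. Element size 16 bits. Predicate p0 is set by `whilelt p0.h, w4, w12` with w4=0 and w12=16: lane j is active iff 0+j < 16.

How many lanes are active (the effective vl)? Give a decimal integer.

register lanes = 256/16 = 16
whilelt: lane j active iff 0+j < 16 → j < 16 → 16 active

vl = 16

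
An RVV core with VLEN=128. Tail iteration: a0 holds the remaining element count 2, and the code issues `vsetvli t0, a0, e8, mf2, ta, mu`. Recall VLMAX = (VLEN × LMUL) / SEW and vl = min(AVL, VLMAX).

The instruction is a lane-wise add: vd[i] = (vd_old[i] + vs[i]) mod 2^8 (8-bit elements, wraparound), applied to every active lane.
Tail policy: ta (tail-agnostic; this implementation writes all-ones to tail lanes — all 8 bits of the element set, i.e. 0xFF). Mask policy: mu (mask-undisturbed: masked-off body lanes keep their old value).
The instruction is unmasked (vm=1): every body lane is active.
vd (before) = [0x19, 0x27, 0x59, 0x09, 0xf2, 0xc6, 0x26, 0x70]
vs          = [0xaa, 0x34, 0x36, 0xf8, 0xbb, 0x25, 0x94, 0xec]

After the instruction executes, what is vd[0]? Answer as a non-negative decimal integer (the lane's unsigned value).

vd[0] = 195

VLMAX = (128 × 1/2) / 8 = 8 lanes
vl ← min(2, 8) = 2
vd[0] add(0x19,0xaa) -> 0xc3
vd[1] add(0x27,0x34) -> 0x5b
vd[2] tail/ones -> 0xff
vd[3] tail/ones -> 0xff
vd[4] tail/ones -> 0xff
vd[5] tail/ones -> 0xff
vd[6] tail/ones -> 0xff
vd[7] tail/ones -> 0xff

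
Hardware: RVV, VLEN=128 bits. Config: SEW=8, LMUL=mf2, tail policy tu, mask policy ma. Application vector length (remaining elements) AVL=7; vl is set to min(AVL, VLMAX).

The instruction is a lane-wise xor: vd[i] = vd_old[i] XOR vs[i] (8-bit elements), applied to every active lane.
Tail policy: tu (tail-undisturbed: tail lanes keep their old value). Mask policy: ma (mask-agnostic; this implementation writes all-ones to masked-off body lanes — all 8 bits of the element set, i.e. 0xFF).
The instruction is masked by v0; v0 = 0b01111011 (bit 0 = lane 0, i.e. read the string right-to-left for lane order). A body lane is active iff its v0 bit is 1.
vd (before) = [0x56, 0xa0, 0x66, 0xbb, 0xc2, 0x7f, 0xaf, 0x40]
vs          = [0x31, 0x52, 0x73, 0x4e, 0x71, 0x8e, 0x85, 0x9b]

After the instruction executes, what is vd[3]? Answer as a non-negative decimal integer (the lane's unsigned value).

vd[3] = 245

VLMAX = VLEN×LMUL/SEW = 128×1/2/8 = 8
AVL=7 ≤ VLMAX=8, so vl = 7
vd[0] xor(0x56,0x31) -> 0x67
vd[1] xor(0xa0,0x52) -> 0xf2
vd[2] mask-off/ones -> 0xff
vd[3] xor(0xbb,0x4e) -> 0xf5
vd[4] xor(0xc2,0x71) -> 0xb3
vd[5] xor(0x7f,0x8e) -> 0xf1
vd[6] xor(0xaf,0x85) -> 0x2a
vd[7] tail/keep -> 0x40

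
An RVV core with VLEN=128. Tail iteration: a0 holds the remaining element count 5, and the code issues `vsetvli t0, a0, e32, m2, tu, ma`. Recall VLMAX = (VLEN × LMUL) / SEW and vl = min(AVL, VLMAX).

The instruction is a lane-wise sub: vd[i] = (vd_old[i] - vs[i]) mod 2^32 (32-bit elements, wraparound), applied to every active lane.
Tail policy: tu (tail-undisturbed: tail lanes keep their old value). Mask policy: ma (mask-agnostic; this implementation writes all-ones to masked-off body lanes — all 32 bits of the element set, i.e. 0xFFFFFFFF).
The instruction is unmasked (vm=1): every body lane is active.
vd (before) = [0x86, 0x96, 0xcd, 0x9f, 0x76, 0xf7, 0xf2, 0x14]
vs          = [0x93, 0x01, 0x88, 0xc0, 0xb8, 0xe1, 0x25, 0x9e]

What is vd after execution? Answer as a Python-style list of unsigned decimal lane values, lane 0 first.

vd = [4294967283, 149, 69, 4294967263, 4294967230, 247, 242, 20]

lanes per group: 128·2/32 = 8
AVL=5 ≤ VLMAX=8, so vl = 5
vd[0] sub(0x86,0x93) -> 0xfffffff3
vd[1] sub(0x96,0x01) -> 0x95
vd[2] sub(0xcd,0x88) -> 0x45
vd[3] sub(0x9f,0xc0) -> 0xffffffdf
vd[4] sub(0x76,0xb8) -> 0xffffffbe
vd[5] tail/keep -> 0xf7
vd[6] tail/keep -> 0xf2
vd[7] tail/keep -> 0x14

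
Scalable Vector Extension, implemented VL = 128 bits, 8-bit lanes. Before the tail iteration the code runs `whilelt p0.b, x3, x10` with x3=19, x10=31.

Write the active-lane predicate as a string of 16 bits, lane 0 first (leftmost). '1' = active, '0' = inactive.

predicate = 1111111111110000

128-bit reg / 8-bit elem → 16 lanes
active while 19+j < 31, i.e. j ∈ [0,12) capped at 16 ⇒ 12
bits (lane 0 leftmost): 1111111111110000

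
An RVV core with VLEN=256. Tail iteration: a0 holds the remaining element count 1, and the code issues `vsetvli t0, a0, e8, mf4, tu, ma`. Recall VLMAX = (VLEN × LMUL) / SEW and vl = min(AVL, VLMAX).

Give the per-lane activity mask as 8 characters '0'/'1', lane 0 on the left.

VLMAX = VLEN×LMUL/SEW = 256×1/4/8 = 8
vl = min(AVL, VLMAX) = min(1, 8) = 1
bits (lane 0 leftmost): 10000000

predicate = 10000000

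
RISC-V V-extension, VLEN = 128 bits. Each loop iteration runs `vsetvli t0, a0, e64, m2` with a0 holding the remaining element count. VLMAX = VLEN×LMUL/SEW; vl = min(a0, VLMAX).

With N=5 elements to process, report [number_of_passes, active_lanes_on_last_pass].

VLMAX = (128 × 2) / 64 = 4 lanes
iterations = ceil(5/4) = 2; final-pass vl = 1

[iterations, last_vl] = [2, 1]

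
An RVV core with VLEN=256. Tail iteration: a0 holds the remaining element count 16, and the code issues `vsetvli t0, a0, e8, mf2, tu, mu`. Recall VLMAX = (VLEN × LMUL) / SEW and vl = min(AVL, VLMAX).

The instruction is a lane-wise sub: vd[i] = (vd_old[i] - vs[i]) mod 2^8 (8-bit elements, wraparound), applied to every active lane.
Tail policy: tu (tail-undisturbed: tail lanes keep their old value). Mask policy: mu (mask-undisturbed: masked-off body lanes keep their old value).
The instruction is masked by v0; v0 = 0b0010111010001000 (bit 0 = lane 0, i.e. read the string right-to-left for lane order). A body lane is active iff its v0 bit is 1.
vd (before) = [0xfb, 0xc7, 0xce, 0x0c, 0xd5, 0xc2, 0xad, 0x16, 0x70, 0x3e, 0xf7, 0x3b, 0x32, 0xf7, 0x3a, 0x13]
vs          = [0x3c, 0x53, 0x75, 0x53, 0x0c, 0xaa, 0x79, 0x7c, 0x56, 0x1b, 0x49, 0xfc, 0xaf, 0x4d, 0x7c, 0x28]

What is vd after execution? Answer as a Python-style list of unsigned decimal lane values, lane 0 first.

VLMAX = (256 × 1/2) / 8 = 16 lanes
vl ← min(16, 16) = 16
vd[0] mask-off/keep -> 0xfb
vd[1] mask-off/keep -> 0xc7
vd[2] mask-off/keep -> 0xce
vd[3] sub(0x0c,0x53) -> 0xb9
vd[4] mask-off/keep -> 0xd5
vd[5] mask-off/keep -> 0xc2
vd[6] mask-off/keep -> 0xad
vd[7] sub(0x16,0x7c) -> 0x9a
vd[8] mask-off/keep -> 0x70
vd[9] sub(0x3e,0x1b) -> 0x23
vd[10] sub(0xf7,0x49) -> 0xae
vd[11] sub(0x3b,0xfc) -> 0x3f
vd[12] mask-off/keep -> 0x32
vd[13] sub(0xf7,0x4d) -> 0xaa
vd[14] mask-off/keep -> 0x3a
vd[15] mask-off/keep -> 0x13

vd = [251, 199, 206, 185, 213, 194, 173, 154, 112, 35, 174, 63, 50, 170, 58, 19]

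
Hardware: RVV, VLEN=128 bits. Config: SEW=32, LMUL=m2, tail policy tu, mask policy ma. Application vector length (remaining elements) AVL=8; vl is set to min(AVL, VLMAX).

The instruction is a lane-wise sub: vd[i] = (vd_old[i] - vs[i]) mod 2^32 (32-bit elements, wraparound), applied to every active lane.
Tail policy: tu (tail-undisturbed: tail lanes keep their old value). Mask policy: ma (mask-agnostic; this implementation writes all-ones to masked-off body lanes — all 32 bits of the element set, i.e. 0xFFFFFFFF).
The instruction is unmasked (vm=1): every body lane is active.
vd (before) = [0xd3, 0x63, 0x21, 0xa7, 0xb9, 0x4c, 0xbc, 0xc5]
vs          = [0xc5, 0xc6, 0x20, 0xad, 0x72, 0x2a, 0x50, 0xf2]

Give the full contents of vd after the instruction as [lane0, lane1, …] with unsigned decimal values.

vd = [14, 4294967197, 1, 4294967290, 71, 34, 108, 4294967251]

VLMAX = VLEN×LMUL/SEW = 128×2/32 = 8
vl = min(AVL, VLMAX) = min(8, 8) = 8
  i=0: sub(0xd3,0xc5) → 14
  i=1: sub(0x63,0xc6) → 4294967197
  i=2: sub(0x21,0x20) → 1
  i=3: sub(0xa7,0xad) → 4294967290
  i=4: sub(0xb9,0x72) → 71
  i=5: sub(0x4c,0x2a) → 34
  i=6: sub(0xbc,0x50) → 108
  i=7: sub(0xc5,0xf2) → 4294967251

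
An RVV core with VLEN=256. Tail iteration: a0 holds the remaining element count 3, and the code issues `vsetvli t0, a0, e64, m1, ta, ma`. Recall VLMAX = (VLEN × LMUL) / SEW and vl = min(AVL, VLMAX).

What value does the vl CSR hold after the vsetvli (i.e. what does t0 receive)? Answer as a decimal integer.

vl = 3

VLMAX = VLEN×LMUL/SEW = 256×1/64 = 4
vl ← min(3, 4) = 3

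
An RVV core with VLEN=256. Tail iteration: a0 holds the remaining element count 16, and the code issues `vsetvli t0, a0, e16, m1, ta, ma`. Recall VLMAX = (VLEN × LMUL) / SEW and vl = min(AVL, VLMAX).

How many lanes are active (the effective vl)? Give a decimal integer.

vl = 16

VLMAX = VLEN×LMUL/SEW = 256×1/16 = 16
AVL=16 ≤ VLMAX=16, so vl = 16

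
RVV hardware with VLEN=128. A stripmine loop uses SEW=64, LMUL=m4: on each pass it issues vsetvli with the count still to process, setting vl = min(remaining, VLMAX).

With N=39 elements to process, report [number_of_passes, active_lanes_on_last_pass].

[iterations, last_vl] = [5, 7]

VLMAX = (128 × 4) / 64 = 8 lanes
39 elements at 8/iter → 5 passes, remainder 7 on the last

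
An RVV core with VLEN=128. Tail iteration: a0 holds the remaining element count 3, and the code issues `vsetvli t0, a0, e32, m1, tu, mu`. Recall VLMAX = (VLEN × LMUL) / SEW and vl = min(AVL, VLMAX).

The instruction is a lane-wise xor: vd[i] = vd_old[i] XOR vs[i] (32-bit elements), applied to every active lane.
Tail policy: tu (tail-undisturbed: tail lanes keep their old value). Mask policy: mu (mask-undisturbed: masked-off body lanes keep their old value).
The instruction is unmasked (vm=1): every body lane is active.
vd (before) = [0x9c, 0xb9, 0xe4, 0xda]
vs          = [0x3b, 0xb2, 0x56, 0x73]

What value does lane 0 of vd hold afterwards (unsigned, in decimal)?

VLMAX = (128 × 1) / 32 = 4 lanes
vl ← min(3, 4) = 3
lane  0: xor(0x9c,0x3b) ⇒ 0xa7
lane  1: xor(0xb9,0xb2) ⇒ 0x0b
lane  2: xor(0xe4,0x56) ⇒ 0xb2
lane  3: tail/keep ⇒ 0xda

vd[0] = 167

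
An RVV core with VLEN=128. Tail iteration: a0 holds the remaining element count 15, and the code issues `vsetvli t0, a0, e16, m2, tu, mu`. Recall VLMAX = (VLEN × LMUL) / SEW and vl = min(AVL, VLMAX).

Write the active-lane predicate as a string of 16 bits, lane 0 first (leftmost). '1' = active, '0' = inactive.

lanes per group: 128·2/16 = 16
vl = min(AVL, VLMAX) = min(15, 16) = 15
bits (lane 0 leftmost): 1111111111111110

predicate = 1111111111111110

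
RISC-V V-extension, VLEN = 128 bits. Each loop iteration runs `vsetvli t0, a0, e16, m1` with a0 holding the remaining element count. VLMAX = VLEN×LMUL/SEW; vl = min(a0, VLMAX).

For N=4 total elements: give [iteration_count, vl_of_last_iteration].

lanes per group: 128·1/16 = 8
N=4: ⌈4/8⌉ = 1 iters; last vl = 4 − 0×8 = 4

[iterations, last_vl] = [1, 4]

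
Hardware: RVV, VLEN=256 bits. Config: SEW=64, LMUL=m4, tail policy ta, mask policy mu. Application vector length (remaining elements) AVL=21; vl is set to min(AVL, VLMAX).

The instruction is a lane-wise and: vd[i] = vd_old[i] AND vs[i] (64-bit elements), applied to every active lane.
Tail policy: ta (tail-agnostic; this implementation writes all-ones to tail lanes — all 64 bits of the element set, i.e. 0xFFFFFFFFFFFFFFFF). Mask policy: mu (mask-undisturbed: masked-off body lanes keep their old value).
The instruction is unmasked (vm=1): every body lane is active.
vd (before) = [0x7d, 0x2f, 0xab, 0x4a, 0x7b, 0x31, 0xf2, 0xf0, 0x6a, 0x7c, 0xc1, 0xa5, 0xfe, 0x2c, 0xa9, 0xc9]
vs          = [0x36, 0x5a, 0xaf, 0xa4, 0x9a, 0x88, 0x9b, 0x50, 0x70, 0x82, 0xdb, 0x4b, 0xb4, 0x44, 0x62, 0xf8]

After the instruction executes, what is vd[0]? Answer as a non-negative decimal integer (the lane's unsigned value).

VLMAX = (256 × 4) / 64 = 16 lanes
AVL=21 > VLMAX=16, so vl = 16
lane  0: and(0x7d,0x36) ⇒ 0x34
lane  1: and(0x2f,0x5a) ⇒ 0x0a
lane  2: and(0xab,0xaf) ⇒ 0xab
lane  3: and(0x4a,0xa4) ⇒ 0x00
lane  4: and(0x7b,0x9a) ⇒ 0x1a
lane  5: and(0x31,0x88) ⇒ 0x00
lane  6: and(0xf2,0x9b) ⇒ 0x92
lane  7: and(0xf0,0x50) ⇒ 0x50
lane  8: and(0x6a,0x70) ⇒ 0x60
lane  9: and(0x7c,0x82) ⇒ 0x00
lane 10: and(0xc1,0xdb) ⇒ 0xc1
lane 11: and(0xa5,0x4b) ⇒ 0x01
lane 12: and(0xfe,0xb4) ⇒ 0xb4
lane 13: and(0x2c,0x44) ⇒ 0x04
lane 14: and(0xa9,0x62) ⇒ 0x20
lane 15: and(0xc9,0xf8) ⇒ 0xc8

vd[0] = 52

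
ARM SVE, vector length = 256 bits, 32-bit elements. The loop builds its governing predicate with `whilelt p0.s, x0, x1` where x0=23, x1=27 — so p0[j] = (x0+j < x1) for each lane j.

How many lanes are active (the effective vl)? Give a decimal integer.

256-bit reg / 32-bit elem → 8 lanes
whilelt: lane j active iff 23+j < 27 → j < 4 → 4 active

vl = 4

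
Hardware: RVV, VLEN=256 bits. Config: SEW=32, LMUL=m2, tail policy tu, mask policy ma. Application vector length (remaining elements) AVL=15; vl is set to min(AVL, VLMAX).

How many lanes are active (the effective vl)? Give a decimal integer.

lanes per group: 256·2/32 = 16
vl ← min(15, 16) = 15

vl = 15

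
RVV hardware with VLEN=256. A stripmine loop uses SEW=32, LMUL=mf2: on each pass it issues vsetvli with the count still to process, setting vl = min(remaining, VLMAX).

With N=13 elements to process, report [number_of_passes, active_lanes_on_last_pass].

[iterations, last_vl] = [4, 1]

lanes per group: 256·1/2/32 = 4
N=13: ⌈13/4⌉ = 4 iters; last vl = 13 − 3×4 = 1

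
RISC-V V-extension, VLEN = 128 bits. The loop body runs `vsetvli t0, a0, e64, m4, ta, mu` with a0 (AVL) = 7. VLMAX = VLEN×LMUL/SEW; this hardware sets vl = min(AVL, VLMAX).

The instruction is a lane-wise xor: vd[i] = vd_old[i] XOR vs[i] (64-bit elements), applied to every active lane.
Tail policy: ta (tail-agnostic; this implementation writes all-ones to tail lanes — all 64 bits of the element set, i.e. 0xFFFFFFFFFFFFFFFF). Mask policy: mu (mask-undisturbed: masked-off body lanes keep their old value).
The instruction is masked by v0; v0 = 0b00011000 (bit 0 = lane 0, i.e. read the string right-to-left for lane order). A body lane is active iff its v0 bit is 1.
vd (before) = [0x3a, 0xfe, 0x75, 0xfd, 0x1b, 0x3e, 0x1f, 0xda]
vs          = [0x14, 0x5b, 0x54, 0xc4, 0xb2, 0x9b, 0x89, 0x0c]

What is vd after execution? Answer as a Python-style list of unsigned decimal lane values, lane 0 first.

vd = [58, 254, 117, 57, 169, 62, 31, 18446744073709551615]

VLMAX = VLEN×LMUL/SEW = 128×4/64 = 8
AVL=7 ≤ VLMAX=8, so vl = 7
  i=0: mask-off/keep → 58
  i=1: mask-off/keep → 254
  i=2: mask-off/keep → 117
  i=3: xor(0xfd,0xc4) → 57
  i=4: xor(0x1b,0xb2) → 169
  i=5: mask-off/keep → 62
  i=6: mask-off/keep → 31
  i=7: tail/ones → 18446744073709551615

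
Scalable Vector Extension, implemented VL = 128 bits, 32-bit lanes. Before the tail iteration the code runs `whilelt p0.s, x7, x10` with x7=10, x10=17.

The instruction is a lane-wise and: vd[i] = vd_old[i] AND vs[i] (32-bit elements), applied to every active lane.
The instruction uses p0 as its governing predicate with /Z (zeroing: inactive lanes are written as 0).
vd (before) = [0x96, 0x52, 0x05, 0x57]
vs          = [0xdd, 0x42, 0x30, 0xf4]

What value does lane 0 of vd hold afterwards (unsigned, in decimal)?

128-bit reg / 32-bit elem → 4 lanes
active while 10+j < 17, i.e. j ∈ [0,7) capped at 4 ⇒ 4
[0] and(0x96,0xdd) = 0x94
[1] and(0x52,0x42) = 0x42
[2] and(0x05,0x30) = 0x00
[3] and(0x57,0xf4) = 0x54

vd[0] = 148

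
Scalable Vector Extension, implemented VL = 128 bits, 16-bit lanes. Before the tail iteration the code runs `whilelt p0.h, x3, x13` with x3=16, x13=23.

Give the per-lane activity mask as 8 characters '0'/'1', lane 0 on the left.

register lanes = 128/16 = 8
active while 16+j < 23, i.e. j ∈ [0,7) capped at 8 ⇒ 7
bits (lane 0 leftmost): 11111110

predicate = 11111110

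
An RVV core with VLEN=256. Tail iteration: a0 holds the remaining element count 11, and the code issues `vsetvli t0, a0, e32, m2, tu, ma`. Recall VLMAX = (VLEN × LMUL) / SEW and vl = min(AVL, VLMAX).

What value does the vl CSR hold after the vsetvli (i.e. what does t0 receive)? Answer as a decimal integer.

vl = 11

VLMAX = VLEN×LMUL/SEW = 256×2/32 = 16
vl ← min(11, 16) = 11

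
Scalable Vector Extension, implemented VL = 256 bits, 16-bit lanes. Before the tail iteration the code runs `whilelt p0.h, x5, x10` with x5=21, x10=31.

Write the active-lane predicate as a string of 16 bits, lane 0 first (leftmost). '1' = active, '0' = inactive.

256-bit reg / 16-bit elem → 16 lanes
p0[j] = (21+j < 31); true for j=0..9 → 10 lanes set
bits (lane 0 leftmost): 1111111111000000

predicate = 1111111111000000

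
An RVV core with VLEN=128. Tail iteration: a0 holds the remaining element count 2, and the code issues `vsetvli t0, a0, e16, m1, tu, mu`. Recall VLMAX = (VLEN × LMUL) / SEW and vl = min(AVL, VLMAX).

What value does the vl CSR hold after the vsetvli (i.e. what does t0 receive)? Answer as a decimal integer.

vl = 2

VLMAX = (128 × 1) / 16 = 8 lanes
AVL=2 ≤ VLMAX=8, so vl = 2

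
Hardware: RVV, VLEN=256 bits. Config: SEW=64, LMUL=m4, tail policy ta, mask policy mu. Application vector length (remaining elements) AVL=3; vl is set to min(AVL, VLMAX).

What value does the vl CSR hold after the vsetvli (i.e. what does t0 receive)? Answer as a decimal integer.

vl = 3

VLMAX = VLEN×LMUL/SEW = 256×4/64 = 16
AVL=3 ≤ VLMAX=16, so vl = 3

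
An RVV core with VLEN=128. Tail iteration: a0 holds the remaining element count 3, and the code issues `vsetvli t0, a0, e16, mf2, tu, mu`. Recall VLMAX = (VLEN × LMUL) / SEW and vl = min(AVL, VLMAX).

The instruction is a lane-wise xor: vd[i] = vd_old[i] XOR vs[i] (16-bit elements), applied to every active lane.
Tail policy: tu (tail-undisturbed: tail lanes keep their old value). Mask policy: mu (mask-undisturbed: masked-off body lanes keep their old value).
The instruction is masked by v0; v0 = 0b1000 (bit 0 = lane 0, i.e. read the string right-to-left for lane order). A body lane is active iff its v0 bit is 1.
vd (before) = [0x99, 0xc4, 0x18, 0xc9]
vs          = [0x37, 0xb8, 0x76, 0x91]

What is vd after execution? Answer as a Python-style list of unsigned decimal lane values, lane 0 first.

VLMAX = VLEN×LMUL/SEW = 128×1/2/16 = 4
vl ← min(3, 4) = 3
lane  0: mask-off/keep ⇒ 0x99
lane  1: mask-off/keep ⇒ 0xc4
lane  2: mask-off/keep ⇒ 0x18
lane  3: tail/keep ⇒ 0xc9

vd = [153, 196, 24, 201]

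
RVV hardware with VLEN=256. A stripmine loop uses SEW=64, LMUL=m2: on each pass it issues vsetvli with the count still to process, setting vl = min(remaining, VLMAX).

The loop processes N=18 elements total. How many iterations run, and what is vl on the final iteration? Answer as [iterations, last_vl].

[iterations, last_vl] = [3, 2]

VLMAX = (256 × 2) / 64 = 8 lanes
18 elements at 8/iter → 3 passes, remainder 2 on the last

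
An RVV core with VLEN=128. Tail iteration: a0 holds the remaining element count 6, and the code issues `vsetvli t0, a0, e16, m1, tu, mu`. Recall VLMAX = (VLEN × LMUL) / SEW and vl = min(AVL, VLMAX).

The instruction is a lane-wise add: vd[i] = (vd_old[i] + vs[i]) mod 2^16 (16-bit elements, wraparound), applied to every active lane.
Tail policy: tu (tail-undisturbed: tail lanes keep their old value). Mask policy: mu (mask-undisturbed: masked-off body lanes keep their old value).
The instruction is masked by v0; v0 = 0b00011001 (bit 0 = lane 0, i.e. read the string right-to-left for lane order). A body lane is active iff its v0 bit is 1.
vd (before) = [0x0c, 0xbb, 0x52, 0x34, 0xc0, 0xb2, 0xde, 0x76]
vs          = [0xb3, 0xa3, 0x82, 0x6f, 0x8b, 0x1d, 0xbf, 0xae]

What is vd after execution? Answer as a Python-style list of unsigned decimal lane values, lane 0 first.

lanes per group: 128·1/16 = 8
vl ← min(6, 8) = 6
vd[0] add(0x0c,0xb3) -> 0xbf
vd[1] mask-off/keep -> 0xbb
vd[2] mask-off/keep -> 0x52
vd[3] add(0x34,0x6f) -> 0xa3
vd[4] add(0xc0,0x8b) -> 0x14b
vd[5] mask-off/keep -> 0xb2
vd[6] tail/keep -> 0xde
vd[7] tail/keep -> 0x76

vd = [191, 187, 82, 163, 331, 178, 222, 118]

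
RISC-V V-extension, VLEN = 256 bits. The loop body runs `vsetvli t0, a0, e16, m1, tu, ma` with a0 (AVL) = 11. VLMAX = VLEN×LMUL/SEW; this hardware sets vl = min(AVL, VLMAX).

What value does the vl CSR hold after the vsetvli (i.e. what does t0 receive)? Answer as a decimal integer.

vl = 11

lanes per group: 256·1/16 = 16
AVL=11 ≤ VLMAX=16, so vl = 11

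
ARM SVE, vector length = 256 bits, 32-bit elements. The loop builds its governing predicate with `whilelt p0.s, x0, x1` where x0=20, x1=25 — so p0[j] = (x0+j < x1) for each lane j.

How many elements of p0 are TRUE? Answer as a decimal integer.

register lanes = 256/32 = 8
whilelt: lane j active iff 20+j < 25 → j < 5 → 5 active

vl = 5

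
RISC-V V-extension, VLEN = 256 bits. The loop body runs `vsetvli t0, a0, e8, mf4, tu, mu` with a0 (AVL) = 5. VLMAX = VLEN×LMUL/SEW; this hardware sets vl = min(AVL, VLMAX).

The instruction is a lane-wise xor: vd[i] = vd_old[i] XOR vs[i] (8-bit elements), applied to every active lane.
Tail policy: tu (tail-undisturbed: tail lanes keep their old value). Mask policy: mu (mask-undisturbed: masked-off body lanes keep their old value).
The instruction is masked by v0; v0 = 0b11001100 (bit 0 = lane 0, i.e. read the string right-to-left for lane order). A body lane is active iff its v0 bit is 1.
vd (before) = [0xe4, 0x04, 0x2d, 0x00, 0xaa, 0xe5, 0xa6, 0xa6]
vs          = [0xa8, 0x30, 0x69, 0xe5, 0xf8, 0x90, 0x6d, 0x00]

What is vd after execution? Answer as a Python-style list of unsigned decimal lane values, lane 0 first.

vd = [228, 4, 68, 229, 170, 229, 166, 166]

VLMAX = (256 × 1/4) / 8 = 8 lanes
vl ← min(5, 8) = 5
lane  0: mask-off/keep ⇒ 0xe4
lane  1: mask-off/keep ⇒ 0x04
lane  2: xor(0x2d,0x69) ⇒ 0x44
lane  3: xor(0x00,0xe5) ⇒ 0xe5
lane  4: mask-off/keep ⇒ 0xaa
lane  5: tail/keep ⇒ 0xe5
lane  6: tail/keep ⇒ 0xa6
lane  7: tail/keep ⇒ 0xa6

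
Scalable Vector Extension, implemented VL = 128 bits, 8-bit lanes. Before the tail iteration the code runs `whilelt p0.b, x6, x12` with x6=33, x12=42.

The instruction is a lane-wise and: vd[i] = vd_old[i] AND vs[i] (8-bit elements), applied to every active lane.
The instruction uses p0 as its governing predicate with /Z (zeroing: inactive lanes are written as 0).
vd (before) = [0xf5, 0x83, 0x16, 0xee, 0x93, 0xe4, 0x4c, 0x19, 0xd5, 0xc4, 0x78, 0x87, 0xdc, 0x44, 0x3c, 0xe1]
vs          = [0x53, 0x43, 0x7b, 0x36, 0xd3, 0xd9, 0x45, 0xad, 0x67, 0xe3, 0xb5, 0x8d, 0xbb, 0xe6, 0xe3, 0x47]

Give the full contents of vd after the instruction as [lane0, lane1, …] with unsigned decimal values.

128-bit reg / 8-bit elem → 16 lanes
whilelt: lane j active iff 33+j < 42 → j < 9 → 9 active
vd[0] and(0xf5,0x53) -> 0x51
vd[1] and(0x83,0x43) -> 0x03
vd[2] and(0x16,0x7b) -> 0x12
vd[3] and(0xee,0x36) -> 0x26
vd[4] and(0x93,0xd3) -> 0x93
vd[5] and(0xe4,0xd9) -> 0xc0
vd[6] and(0x4c,0x45) -> 0x44
vd[7] and(0x19,0xad) -> 0x09
vd[8] and(0xd5,0x67) -> 0x45
vd[9] tail/zero -> 0x00
vd[10] tail/zero -> 0x00
vd[11] tail/zero -> 0x00
vd[12] tail/zero -> 0x00
vd[13] tail/zero -> 0x00
vd[14] tail/zero -> 0x00
vd[15] tail/zero -> 0x00

vd = [81, 3, 18, 38, 147, 192, 68, 9, 69, 0, 0, 0, 0, 0, 0, 0]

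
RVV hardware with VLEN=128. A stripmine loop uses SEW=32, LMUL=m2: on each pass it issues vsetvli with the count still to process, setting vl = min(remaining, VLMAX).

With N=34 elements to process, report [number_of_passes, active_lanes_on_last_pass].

VLMAX = (128 × 2) / 32 = 8 lanes
iterations = ceil(34/8) = 5; final-pass vl = 2

[iterations, last_vl] = [5, 2]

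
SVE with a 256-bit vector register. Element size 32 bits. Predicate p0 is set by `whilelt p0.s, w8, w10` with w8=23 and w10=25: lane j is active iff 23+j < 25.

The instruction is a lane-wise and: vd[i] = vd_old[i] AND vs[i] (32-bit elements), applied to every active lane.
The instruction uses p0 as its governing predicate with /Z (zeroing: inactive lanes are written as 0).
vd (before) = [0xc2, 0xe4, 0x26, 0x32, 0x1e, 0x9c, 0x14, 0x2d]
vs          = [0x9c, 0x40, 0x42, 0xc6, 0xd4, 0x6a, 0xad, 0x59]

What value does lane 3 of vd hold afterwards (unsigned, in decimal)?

lane count: 256 div 32 = 8
active while 23+j < 25, i.e. j ∈ [0,2) capped at 8 ⇒ 2
[0] and(0xc2,0x9c) = 0x80
[1] and(0xe4,0x40) = 0x40
[2] tail/zero = 0x00
[3] tail/zero = 0x00
[4] tail/zero = 0x00
[5] tail/zero = 0x00
[6] tail/zero = 0x00
[7] tail/zero = 0x00

vd[3] = 0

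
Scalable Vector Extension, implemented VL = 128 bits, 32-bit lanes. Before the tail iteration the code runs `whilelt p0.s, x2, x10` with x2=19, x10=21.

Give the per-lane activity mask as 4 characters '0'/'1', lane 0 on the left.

register lanes = 128/32 = 4
p0[j] = (19+j < 21); true for j=0..1 → 2 lanes set
bits (lane 0 leftmost): 1100

predicate = 1100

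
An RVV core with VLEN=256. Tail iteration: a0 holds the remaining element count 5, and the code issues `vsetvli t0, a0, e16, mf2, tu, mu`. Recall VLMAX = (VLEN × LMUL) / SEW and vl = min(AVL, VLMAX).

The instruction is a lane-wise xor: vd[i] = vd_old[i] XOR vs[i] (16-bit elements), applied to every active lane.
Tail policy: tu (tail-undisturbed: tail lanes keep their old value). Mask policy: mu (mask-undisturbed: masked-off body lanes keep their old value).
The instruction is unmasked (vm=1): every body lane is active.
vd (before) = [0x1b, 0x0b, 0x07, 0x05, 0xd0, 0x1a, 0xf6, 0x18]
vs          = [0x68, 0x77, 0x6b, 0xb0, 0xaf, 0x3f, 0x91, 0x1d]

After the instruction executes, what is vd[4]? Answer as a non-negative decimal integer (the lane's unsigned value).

VLMAX = (256 × 1/2) / 16 = 8 lanes
vl = min(AVL, VLMAX) = min(5, 8) = 5
vd[0] xor(0x1b,0x68) -> 0x73
vd[1] xor(0x0b,0x77) -> 0x7c
vd[2] xor(0x07,0x6b) -> 0x6c
vd[3] xor(0x05,0xb0) -> 0xb5
vd[4] xor(0xd0,0xaf) -> 0x7f
vd[5] tail/keep -> 0x1a
vd[6] tail/keep -> 0xf6
vd[7] tail/keep -> 0x18

vd[4] = 127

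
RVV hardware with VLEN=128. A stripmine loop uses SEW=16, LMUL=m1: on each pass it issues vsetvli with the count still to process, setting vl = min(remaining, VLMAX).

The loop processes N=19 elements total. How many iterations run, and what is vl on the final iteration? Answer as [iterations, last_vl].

[iterations, last_vl] = [3, 3]

VLMAX = (128 × 1) / 16 = 8 lanes
N=19: ⌈19/8⌉ = 3 iters; last vl = 19 − 2×8 = 3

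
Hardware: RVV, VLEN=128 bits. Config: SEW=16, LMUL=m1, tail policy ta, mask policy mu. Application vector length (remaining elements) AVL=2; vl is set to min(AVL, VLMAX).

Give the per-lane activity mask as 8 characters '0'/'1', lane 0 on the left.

VLMAX = VLEN×LMUL/SEW = 128×1/16 = 8
AVL=2 ≤ VLMAX=8, so vl = 2
bits (lane 0 leftmost): 11000000

predicate = 11000000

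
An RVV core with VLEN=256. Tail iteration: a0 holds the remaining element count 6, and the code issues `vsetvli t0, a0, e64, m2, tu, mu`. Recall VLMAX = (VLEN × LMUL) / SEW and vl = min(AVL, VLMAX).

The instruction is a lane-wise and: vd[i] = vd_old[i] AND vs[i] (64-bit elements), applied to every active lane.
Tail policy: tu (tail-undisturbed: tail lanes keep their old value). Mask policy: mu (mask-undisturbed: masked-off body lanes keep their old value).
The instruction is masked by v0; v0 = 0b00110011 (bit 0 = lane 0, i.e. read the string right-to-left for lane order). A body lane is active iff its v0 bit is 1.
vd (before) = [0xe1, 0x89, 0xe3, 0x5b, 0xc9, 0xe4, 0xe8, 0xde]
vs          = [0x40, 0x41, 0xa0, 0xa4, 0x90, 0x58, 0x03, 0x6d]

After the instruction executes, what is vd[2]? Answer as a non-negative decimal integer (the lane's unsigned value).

vd[2] = 227

lanes per group: 256·2/64 = 8
vl ← min(6, 8) = 6
lane  0: and(0xe1,0x40) ⇒ 0x40
lane  1: and(0x89,0x41) ⇒ 0x01
lane  2: mask-off/keep ⇒ 0xe3
lane  3: mask-off/keep ⇒ 0x5b
lane  4: and(0xc9,0x90) ⇒ 0x80
lane  5: and(0xe4,0x58) ⇒ 0x40
lane  6: tail/keep ⇒ 0xe8
lane  7: tail/keep ⇒ 0xde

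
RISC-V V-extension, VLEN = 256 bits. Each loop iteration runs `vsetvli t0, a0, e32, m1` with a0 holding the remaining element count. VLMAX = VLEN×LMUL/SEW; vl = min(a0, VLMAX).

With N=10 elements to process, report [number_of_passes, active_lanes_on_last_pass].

lanes per group: 256·1/32 = 8
iterations = ceil(10/8) = 2; final-pass vl = 2

[iterations, last_vl] = [2, 2]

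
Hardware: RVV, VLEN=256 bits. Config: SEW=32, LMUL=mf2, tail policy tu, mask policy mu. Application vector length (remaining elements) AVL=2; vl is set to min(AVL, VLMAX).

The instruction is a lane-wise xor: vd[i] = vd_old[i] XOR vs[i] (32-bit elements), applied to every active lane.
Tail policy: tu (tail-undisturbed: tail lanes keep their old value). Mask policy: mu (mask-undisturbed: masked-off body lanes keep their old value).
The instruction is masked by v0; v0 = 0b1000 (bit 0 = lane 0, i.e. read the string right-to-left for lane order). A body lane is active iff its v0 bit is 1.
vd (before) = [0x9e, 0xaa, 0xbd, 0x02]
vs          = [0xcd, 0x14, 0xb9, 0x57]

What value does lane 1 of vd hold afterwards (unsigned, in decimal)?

vd[1] = 170

lanes per group: 256·1/2/32 = 4
vl = min(AVL, VLMAX) = min(2, 4) = 2
  i=0: mask-off/keep → 158
  i=1: mask-off/keep → 170
  i=2: tail/keep → 189
  i=3: tail/keep → 2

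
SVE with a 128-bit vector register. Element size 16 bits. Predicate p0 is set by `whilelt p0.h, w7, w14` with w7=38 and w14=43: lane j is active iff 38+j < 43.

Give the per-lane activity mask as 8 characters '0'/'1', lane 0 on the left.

register lanes = 128/16 = 8
whilelt: lane j active iff 38+j < 43 → j < 5 → 5 active
bits (lane 0 leftmost): 11111000

predicate = 11111000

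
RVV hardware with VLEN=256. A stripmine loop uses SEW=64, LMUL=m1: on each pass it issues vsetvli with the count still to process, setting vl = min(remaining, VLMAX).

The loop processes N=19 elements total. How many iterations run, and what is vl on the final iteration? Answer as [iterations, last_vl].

[iterations, last_vl] = [5, 3]

VLMAX = VLEN×LMUL/SEW = 256×1/64 = 4
iterations = ceil(19/4) = 5; final-pass vl = 3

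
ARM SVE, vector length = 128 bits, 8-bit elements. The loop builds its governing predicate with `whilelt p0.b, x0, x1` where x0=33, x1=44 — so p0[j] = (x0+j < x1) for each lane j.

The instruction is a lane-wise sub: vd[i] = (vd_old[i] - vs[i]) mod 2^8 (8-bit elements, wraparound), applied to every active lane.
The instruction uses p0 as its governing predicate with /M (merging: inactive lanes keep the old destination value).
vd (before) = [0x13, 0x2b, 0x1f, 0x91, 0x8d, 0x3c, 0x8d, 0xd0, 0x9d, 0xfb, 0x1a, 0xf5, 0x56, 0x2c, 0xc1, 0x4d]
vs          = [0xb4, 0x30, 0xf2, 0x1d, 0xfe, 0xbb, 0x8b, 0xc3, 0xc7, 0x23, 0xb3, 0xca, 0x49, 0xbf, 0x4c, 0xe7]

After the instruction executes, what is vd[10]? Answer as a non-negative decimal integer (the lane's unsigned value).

lane count: 128 div 8 = 16
p0[j] = (33+j < 44); true for j=0..10 → 11 lanes set
[0] sub(0x13,0xb4) = 0x5f
[1] sub(0x2b,0x30) = 0xfb
[2] sub(0x1f,0xf2) = 0x2d
[3] sub(0x91,0x1d) = 0x74
[4] sub(0x8d,0xfe) = 0x8f
[5] sub(0x3c,0xbb) = 0x81
[6] sub(0x8d,0x8b) = 0x02
[7] sub(0xd0,0xc3) = 0x0d
[8] sub(0x9d,0xc7) = 0xd6
[9] sub(0xfb,0x23) = 0xd8
[10] sub(0x1a,0xb3) = 0x67
[11] tail/keep = 0xf5
[12] tail/keep = 0x56
[13] tail/keep = 0x2c
[14] tail/keep = 0xc1
[15] tail/keep = 0x4d

vd[10] = 103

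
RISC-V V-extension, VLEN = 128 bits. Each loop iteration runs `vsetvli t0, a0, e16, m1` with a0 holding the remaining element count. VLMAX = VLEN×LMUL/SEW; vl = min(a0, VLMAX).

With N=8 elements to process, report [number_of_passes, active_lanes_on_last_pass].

VLMAX = VLEN×LMUL/SEW = 128×1/16 = 8
iterations = ceil(8/8) = 1; final-pass vl = 8

[iterations, last_vl] = [1, 8]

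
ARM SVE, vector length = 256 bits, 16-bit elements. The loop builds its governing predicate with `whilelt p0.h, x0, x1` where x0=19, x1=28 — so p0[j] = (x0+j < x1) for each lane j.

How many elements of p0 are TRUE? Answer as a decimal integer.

lane count: 256 div 16 = 16
whilelt: lane j active iff 19+j < 28 → j < 9 → 9 active

vl = 9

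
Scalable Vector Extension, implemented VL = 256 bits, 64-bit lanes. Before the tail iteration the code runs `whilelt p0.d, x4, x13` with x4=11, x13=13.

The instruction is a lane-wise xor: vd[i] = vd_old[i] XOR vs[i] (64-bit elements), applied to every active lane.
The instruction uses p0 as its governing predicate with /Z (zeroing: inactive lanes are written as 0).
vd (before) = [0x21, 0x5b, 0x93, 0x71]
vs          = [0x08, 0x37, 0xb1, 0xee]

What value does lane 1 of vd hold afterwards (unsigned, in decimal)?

256-bit reg / 64-bit elem → 4 lanes
active while 11+j < 13, i.e. j ∈ [0,2) capped at 4 ⇒ 2
vd[0] xor(0x21,0x08) -> 0x29
vd[1] xor(0x5b,0x37) -> 0x6c
vd[2] tail/zero -> 0x00
vd[3] tail/zero -> 0x00

vd[1] = 108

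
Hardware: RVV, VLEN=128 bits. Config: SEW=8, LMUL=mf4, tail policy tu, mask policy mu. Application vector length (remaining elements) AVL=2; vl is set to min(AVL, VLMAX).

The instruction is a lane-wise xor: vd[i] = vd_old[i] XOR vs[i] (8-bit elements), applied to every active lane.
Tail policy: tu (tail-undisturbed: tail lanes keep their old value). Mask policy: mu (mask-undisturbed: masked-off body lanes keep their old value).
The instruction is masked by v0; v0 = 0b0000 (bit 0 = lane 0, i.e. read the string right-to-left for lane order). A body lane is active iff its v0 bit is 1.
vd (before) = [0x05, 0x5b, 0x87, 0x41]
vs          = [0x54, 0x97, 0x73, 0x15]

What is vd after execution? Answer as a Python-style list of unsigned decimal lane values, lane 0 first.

lanes per group: 128·1/4/8 = 4
vl = min(AVL, VLMAX) = min(2, 4) = 2
vd[0] mask-off/keep -> 0x05
vd[1] mask-off/keep -> 0x5b
vd[2] tail/keep -> 0x87
vd[3] tail/keep -> 0x41

vd = [5, 91, 135, 65]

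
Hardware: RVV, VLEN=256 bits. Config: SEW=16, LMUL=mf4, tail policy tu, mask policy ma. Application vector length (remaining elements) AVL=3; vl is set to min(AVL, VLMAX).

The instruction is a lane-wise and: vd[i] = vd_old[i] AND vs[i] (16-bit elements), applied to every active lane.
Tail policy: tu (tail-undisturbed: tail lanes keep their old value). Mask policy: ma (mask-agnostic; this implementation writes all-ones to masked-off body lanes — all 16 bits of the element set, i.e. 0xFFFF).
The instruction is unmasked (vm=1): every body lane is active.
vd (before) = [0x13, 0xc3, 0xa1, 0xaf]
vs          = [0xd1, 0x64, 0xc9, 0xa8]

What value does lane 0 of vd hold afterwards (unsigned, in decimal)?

VLMAX = (256 × 1/4) / 16 = 4 lanes
vl = min(AVL, VLMAX) = min(3, 4) = 3
  i=0: and(0x13,0xd1) → 17
  i=1: and(0xc3,0x64) → 64
  i=2: and(0xa1,0xc9) → 129
  i=3: tail/keep → 175

vd[0] = 17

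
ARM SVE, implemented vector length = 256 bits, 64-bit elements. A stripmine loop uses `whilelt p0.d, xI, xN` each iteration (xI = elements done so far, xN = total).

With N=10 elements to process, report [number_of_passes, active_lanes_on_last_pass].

[iterations, last_vl] = [3, 2]

register lanes = 256/64 = 4
iterations = ceil(10/4) = 3; final-pass vl = 2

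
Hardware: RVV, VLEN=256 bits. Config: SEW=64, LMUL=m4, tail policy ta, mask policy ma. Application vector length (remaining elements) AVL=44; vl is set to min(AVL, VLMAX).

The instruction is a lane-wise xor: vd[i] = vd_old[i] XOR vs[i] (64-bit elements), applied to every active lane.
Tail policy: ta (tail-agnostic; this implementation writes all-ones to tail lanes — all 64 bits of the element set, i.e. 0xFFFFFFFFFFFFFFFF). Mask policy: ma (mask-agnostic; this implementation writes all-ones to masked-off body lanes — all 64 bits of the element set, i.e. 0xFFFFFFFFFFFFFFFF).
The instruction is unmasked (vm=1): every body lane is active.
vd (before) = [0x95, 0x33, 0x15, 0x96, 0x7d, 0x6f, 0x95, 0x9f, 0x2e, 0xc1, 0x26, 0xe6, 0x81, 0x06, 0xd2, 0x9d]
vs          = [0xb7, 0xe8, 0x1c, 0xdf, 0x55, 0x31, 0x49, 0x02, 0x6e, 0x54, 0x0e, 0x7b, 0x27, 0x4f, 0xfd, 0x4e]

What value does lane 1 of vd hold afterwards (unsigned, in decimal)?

lanes per group: 256·4/64 = 16
vl = min(AVL, VLMAX) = min(44, 16) = 16
  i=0: xor(0x95,0xb7) → 34
  i=1: xor(0x33,0xe8) → 219
  i=2: xor(0x15,0x1c) → 9
  i=3: xor(0x96,0xdf) → 73
  i=4: xor(0x7d,0x55) → 40
  i=5: xor(0x6f,0x31) → 94
  i=6: xor(0x95,0x49) → 220
  i=7: xor(0x9f,0x02) → 157
  i=8: xor(0x2e,0x6e) → 64
  i=9: xor(0xc1,0x54) → 149
  i=10: xor(0x26,0x0e) → 40
  i=11: xor(0xe6,0x7b) → 157
  i=12: xor(0x81,0x27) → 166
  i=13: xor(0x06,0x4f) → 73
  i=14: xor(0xd2,0xfd) → 47
  i=15: xor(0x9d,0x4e) → 211

vd[1] = 219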